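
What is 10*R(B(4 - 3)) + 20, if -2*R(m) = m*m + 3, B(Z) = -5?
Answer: -120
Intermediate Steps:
R(m) = -3/2 - m²/2 (R(m) = -(m*m + 3)/2 = -(m² + 3)/2 = -(3 + m²)/2 = -3/2 - m²/2)
10*R(B(4 - 3)) + 20 = 10*(-3/2 - ½*(-5)²) + 20 = 10*(-3/2 - ½*25) + 20 = 10*(-3/2 - 25/2) + 20 = 10*(-14) + 20 = -140 + 20 = -120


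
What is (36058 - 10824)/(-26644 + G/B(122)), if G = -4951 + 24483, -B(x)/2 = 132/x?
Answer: -832722/1177115 ≈ -0.70743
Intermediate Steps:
B(x) = -264/x
G = 19532
(36058 - 10824)/(-26644 + G/B(122)) = (36058 - 10824)/(-26644 + 19532/((-264/122))) = 25234/(-26644 + 19532/((-264*1/122))) = 25234/(-26644 + 19532/(-132/61)) = 25234/(-26644 + 19532*(-61/132)) = 25234/(-26644 - 297863/33) = 25234/(-1177115/33) = 25234*(-33/1177115) = -832722/1177115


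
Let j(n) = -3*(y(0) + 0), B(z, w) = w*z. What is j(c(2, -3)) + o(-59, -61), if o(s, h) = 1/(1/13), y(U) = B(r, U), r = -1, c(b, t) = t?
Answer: 13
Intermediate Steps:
y(U) = -U (y(U) = U*(-1) = -U)
o(s, h) = 13 (o(s, h) = 1/(1/13) = 13)
j(n) = 0 (j(n) = -3*(-1*0 + 0) = -3*(0 + 0) = -3*0 = 0)
j(c(2, -3)) + o(-59, -61) = 0 + 13 = 13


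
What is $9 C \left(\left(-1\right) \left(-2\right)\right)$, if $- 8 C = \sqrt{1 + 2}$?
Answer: $- \frac{9 \sqrt{3}}{4} \approx -3.8971$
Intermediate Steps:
$C = - \frac{\sqrt{3}}{8}$ ($C = - \frac{\sqrt{1 + 2}}{8} = - \frac{\sqrt{3}}{8} \approx -0.21651$)
$9 C \left(\left(-1\right) \left(-2\right)\right) = 9 \left(- \frac{\sqrt{3}}{8}\right) \left(\left(-1\right) \left(-2\right)\right) = - \frac{9 \sqrt{3}}{8} \cdot 2 = - \frac{9 \sqrt{3}}{4}$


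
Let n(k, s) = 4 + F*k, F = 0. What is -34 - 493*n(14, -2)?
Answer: -2006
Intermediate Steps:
n(k, s) = 4 (n(k, s) = 4 + 0*k = 4 + 0 = 4)
-34 - 493*n(14, -2) = -34 - 493*4 = -34 - 1972 = -2006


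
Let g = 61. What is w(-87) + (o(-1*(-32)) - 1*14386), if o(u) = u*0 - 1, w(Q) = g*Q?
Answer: -19694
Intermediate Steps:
w(Q) = 61*Q
o(u) = -1 (o(u) = 0 - 1 = -1)
w(-87) + (o(-1*(-32)) - 1*14386) = 61*(-87) + (-1 - 1*14386) = -5307 + (-1 - 14386) = -5307 - 14387 = -19694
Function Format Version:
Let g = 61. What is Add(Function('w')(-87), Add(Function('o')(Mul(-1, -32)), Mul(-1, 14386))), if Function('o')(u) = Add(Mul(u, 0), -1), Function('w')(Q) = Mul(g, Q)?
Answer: -19694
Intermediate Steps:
Function('w')(Q) = Mul(61, Q)
Function('o')(u) = -1 (Function('o')(u) = Add(0, -1) = -1)
Add(Function('w')(-87), Add(Function('o')(Mul(-1, -32)), Mul(-1, 14386))) = Add(Mul(61, -87), Add(-1, Mul(-1, 14386))) = Add(-5307, Add(-1, -14386)) = Add(-5307, -14387) = -19694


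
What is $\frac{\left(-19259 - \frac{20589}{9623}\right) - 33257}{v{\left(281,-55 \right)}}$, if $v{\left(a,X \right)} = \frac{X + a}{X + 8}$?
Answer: $\frac{23752956679}{2174798} \approx 10922.0$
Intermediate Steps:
$v{\left(a,X \right)} = \frac{X + a}{8 + X}$
$\frac{\left(-19259 - \frac{20589}{9623}\right) - 33257}{v{\left(281,-55 \right)}} = \frac{\left(-19259 - \frac{20589}{9623}\right) - 33257}{\frac{1}{8 - 55} \left(-55 + 281\right)} = \frac{\left(-19259 - \frac{20589}{9623}\right) - 33257}{\frac{1}{-47} \cdot 226} = \frac{\left(-19259 - \frac{20589}{9623}\right) - 33257}{\left(- \frac{1}{47}\right) 226} = \frac{- \frac{185349946}{9623} - 33257}{- \frac{226}{47}} = \left(- \frac{505382057}{9623}\right) \left(- \frac{47}{226}\right) = \frac{23752956679}{2174798}$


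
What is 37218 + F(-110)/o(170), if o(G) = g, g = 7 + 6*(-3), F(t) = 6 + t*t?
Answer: 397292/11 ≈ 36117.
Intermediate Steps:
F(t) = 6 + t²
g = -11 (g = 7 - 18 = -11)
o(G) = -11
37218 + F(-110)/o(170) = 37218 + (6 + (-110)²)/(-11) = 37218 + (6 + 12100)*(-1/11) = 37218 + 12106*(-1/11) = 37218 - 12106/11 = 397292/11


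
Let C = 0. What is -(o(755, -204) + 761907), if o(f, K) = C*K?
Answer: -761907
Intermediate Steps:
o(f, K) = 0 (o(f, K) = 0*K = 0)
-(o(755, -204) + 761907) = -(0 + 761907) = -1*761907 = -761907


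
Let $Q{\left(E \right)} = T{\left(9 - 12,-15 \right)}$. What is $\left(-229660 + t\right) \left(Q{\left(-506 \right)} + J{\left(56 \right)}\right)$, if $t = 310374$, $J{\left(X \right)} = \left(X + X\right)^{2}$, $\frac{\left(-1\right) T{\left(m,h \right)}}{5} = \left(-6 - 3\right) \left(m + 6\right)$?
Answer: $1023372806$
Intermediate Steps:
$T{\left(m,h \right)} = 270 + 45 m$ ($T{\left(m,h \right)} = - 5 \left(-6 - 3\right) \left(m + 6\right) = - 5 \left(- 9 \left(6 + m\right)\right) = - 5 \left(-54 - 9 m\right) = 270 + 45 m$)
$Q{\left(E \right)} = 135$ ($Q{\left(E \right)} = 270 + 45 \left(9 - 12\right) = 270 + 45 \left(-3\right) = 270 - 135 = 135$)
$J{\left(X \right)} = 4 X^{2}$ ($J{\left(X \right)} = \left(2 X\right)^{2} = 4 X^{2}$)
$\left(-229660 + t\right) \left(Q{\left(-506 \right)} + J{\left(56 \right)}\right) = \left(-229660 + 310374\right) \left(135 + 4 \cdot 56^{2}\right) = 80714 \left(135 + 4 \cdot 3136\right) = 80714 \left(135 + 12544\right) = 80714 \cdot 12679 = 1023372806$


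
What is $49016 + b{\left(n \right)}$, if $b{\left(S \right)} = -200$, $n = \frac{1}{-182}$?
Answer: $48816$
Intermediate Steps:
$n = - \frac{1}{182} \approx -0.0054945$
$49016 + b{\left(n \right)} = 49016 - 200 = 48816$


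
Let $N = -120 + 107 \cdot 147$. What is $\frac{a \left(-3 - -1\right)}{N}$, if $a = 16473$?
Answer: $- \frac{10982}{5203} \approx -2.1107$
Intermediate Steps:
$N = 15609$ ($N = -120 + 15729 = 15609$)
$\frac{a \left(-3 - -1\right)}{N} = \frac{16473 \left(-3 - -1\right)}{15609} = 16473 \left(-3 + 1\right) \frac{1}{15609} = 16473 \left(-2\right) \frac{1}{15609} = \left(-32946\right) \frac{1}{15609} = - \frac{10982}{5203}$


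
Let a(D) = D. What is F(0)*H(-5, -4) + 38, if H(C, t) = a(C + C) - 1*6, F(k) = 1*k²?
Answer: 38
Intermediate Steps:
F(k) = k²
H(C, t) = -6 + 2*C (H(C, t) = (C + C) - 1*6 = 2*C - 6 = -6 + 2*C)
F(0)*H(-5, -4) + 38 = 0²*(-6 + 2*(-5)) + 38 = 0*(-6 - 10) + 38 = 0*(-16) + 38 = 0 + 38 = 38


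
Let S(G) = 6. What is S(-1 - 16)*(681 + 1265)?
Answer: 11676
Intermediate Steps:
S(-1 - 16)*(681 + 1265) = 6*(681 + 1265) = 6*1946 = 11676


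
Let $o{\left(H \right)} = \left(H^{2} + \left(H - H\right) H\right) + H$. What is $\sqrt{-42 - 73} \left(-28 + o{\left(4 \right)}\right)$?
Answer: $- 8 i \sqrt{115} \approx - 85.79 i$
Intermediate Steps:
$o{\left(H \right)} = H + H^{2}$ ($o{\left(H \right)} = \left(H^{2} + 0 H\right) + H = \left(H^{2} + 0\right) + H = H^{2} + H = H + H^{2}$)
$\sqrt{-42 - 73} \left(-28 + o{\left(4 \right)}\right) = \sqrt{-42 - 73} \left(-28 + 4 \left(1 + 4\right)\right) = \sqrt{-115} \left(-28 + 4 \cdot 5\right) = i \sqrt{115} \left(-28 + 20\right) = i \sqrt{115} \left(-8\right) = - 8 i \sqrt{115}$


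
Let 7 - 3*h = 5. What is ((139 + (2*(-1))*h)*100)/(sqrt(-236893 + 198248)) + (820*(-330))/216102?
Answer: -45100/36017 - 140*I*sqrt(38645)/393 ≈ -1.2522 - 70.03*I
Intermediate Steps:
h = 2/3 (h = 7/3 - 1/3*5 = 7/3 - 5/3 = 2/3 ≈ 0.66667)
((139 + (2*(-1))*h)*100)/(sqrt(-236893 + 198248)) + (820*(-330))/216102 = ((139 + (2*(-1))*(2/3))*100)/(sqrt(-236893 + 198248)) + (820*(-330))/216102 = ((139 - 2*2/3)*100)/(sqrt(-38645)) - 270600*1/216102 = ((139 - 4/3)*100)/((I*sqrt(38645))) - 45100/36017 = ((413/3)*100)*(-I*sqrt(38645)/38645) - 45100/36017 = 41300*(-I*sqrt(38645)/38645)/3 - 45100/36017 = -140*I*sqrt(38645)/393 - 45100/36017 = -45100/36017 - 140*I*sqrt(38645)/393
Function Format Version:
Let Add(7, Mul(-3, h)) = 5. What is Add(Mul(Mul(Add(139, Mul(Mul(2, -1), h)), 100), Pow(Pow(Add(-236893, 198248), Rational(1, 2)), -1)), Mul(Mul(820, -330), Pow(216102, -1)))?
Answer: Add(Rational(-45100, 36017), Mul(Rational(-140, 393), I, Pow(38645, Rational(1, 2)))) ≈ Add(-1.2522, Mul(-70.030, I))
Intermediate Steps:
h = Rational(2, 3) (h = Add(Rational(7, 3), Mul(Rational(-1, 3), 5)) = Add(Rational(7, 3), Rational(-5, 3)) = Rational(2, 3) ≈ 0.66667)
Add(Mul(Mul(Add(139, Mul(Mul(2, -1), h)), 100), Pow(Pow(Add(-236893, 198248), Rational(1, 2)), -1)), Mul(Mul(820, -330), Pow(216102, -1))) = Add(Mul(Mul(Add(139, Mul(Mul(2, -1), Rational(2, 3))), 100), Pow(Pow(Add(-236893, 198248), Rational(1, 2)), -1)), Mul(Mul(820, -330), Pow(216102, -1))) = Add(Mul(Mul(Add(139, Mul(-2, Rational(2, 3))), 100), Pow(Pow(-38645, Rational(1, 2)), -1)), Mul(-270600, Rational(1, 216102))) = Add(Mul(Mul(Add(139, Rational(-4, 3)), 100), Pow(Mul(I, Pow(38645, Rational(1, 2))), -1)), Rational(-45100, 36017)) = Add(Mul(Mul(Rational(413, 3), 100), Mul(Rational(-1, 38645), I, Pow(38645, Rational(1, 2)))), Rational(-45100, 36017)) = Add(Mul(Rational(41300, 3), Mul(Rational(-1, 38645), I, Pow(38645, Rational(1, 2)))), Rational(-45100, 36017)) = Add(Mul(Rational(-140, 393), I, Pow(38645, Rational(1, 2))), Rational(-45100, 36017)) = Add(Rational(-45100, 36017), Mul(Rational(-140, 393), I, Pow(38645, Rational(1, 2))))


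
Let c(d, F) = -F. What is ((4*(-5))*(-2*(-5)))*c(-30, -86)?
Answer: -17200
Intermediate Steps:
((4*(-5))*(-2*(-5)))*c(-30, -86) = ((4*(-5))*(-2*(-5)))*(-1*(-86)) = -20*10*86 = -200*86 = -17200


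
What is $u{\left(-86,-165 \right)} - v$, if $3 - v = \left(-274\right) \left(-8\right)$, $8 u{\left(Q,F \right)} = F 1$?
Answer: $\frac{17347}{8} \approx 2168.4$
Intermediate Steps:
$u{\left(Q,F \right)} = \frac{F}{8}$ ($u{\left(Q,F \right)} = \frac{F 1}{8} = \frac{F}{8}$)
$v = -2189$ ($v = 3 - \left(-274\right) \left(-8\right) = 3 - 2192 = -2189$)
$u{\left(-86,-165 \right)} - v = \frac{1}{8} \left(-165\right) - -2189 = - \frac{165}{8} + 2189 = \frac{17347}{8}$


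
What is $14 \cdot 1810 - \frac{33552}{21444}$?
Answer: $\frac{45279784}{1787} \approx 25338.0$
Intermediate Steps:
$14 \cdot 1810 - \frac{33552}{21444} = 25340 - \frac{2796}{1787} = \frac{45279784}{1787}$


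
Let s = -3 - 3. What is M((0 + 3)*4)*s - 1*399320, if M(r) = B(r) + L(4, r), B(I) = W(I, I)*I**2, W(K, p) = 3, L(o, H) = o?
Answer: -401936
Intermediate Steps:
s = -6
B(I) = 3*I**2
M(r) = 4 + 3*r**2 (M(r) = 3*r**2 + 4 = 4 + 3*r**2)
M((0 + 3)*4)*s - 1*399320 = (4 + 3*((0 + 3)*4)**2)*(-6) - 1*399320 = (4 + 3*(3*4)**2)*(-6) - 399320 = (4 + 3*12**2)*(-6) - 399320 = (4 + 3*144)*(-6) - 399320 = (4 + 432)*(-6) - 399320 = 436*(-6) - 399320 = -2616 - 399320 = -401936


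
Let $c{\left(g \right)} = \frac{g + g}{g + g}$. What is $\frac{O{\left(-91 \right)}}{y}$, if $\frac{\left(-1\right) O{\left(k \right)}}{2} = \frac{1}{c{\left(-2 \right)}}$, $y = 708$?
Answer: $- \frac{1}{354} \approx -0.0028249$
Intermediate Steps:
$c{\left(g \right)} = 1$ ($c{\left(g \right)} = \frac{2 g}{2 g} = 2 g \frac{1}{2 g} = 1$)
$O{\left(k \right)} = -2$ ($O{\left(k \right)} = - \frac{2}{1} = \left(-2\right) 1 = -2$)
$\frac{O{\left(-91 \right)}}{y} = - \frac{2}{708} = \left(-2\right) \frac{1}{708} = - \frac{1}{354}$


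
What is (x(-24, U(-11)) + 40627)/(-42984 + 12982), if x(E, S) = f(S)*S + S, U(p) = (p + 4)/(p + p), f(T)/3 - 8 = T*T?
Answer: -432682025/319461296 ≈ -1.3544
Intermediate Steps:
f(T) = 24 + 3*T² (f(T) = 24 + 3*(T*T) = 24 + 3*T²)
U(p) = (4 + p)/(2*p) (U(p) = (4 + p)/((2*p)) = (4 + p)*(1/(2*p)) = (4 + p)/(2*p))
x(E, S) = S + S*(24 + 3*S²) (x(E, S) = (24 + 3*S²)*S + S = S*(24 + 3*S²) + S = S + S*(24 + 3*S²))
(x(-24, U(-11)) + 40627)/(-42984 + 12982) = (((½)*(4 - 11)/(-11))*(25 + 3*((½)*(4 - 11)/(-11))²) + 40627)/(-42984 + 12982) = (((½)*(-1/11)*(-7))*(25 + 3*((½)*(-1/11)*(-7))²) + 40627)/(-30002) = (7*(25 + 3*(7/22)²)/22 + 40627)*(-1/30002) = (7*(25 + 3*(49/484))/22 + 40627)*(-1/30002) = (7*(25 + 147/484)/22 + 40627)*(-1/30002) = ((7/22)*(12247/484) + 40627)*(-1/30002) = (85729/10648 + 40627)*(-1/30002) = (432682025/10648)*(-1/30002) = -432682025/319461296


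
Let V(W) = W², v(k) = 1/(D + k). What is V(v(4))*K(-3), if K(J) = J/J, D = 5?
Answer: 1/81 ≈ 0.012346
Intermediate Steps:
v(k) = 1/(5 + k)
K(J) = 1
V(v(4))*K(-3) = (1/(5 + 4))²*1 = (1/9)²*1 = (⅑)²*1 = (1/81)*1 = 1/81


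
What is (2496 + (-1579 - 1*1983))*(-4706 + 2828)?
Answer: 2001948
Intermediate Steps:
(2496 + (-1579 - 1*1983))*(-4706 + 2828) = (2496 + (-1579 - 1983))*(-1878) = (2496 - 3562)*(-1878) = -1066*(-1878) = 2001948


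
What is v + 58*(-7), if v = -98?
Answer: -504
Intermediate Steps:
v + 58*(-7) = -98 + 58*(-7) = -98 - 406 = -504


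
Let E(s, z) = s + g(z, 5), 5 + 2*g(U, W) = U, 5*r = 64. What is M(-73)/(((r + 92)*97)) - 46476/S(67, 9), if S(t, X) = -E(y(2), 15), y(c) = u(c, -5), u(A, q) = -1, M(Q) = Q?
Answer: 590570167/50828 ≈ 11619.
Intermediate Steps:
r = 64/5 (r = (⅕)*64 = 64/5 ≈ 12.800)
g(U, W) = -5/2 + U/2
y(c) = -1
E(s, z) = -5/2 + s + z/2 (E(s, z) = s + (-5/2 + z/2) = -5/2 + s + z/2)
S(t, X) = -4 (S(t, X) = -(-5/2 - 1 + (½)*15) = -(-5/2 - 1 + 15/2) = -1*4 = -4)
M(-73)/(((r + 92)*97)) - 46476/S(67, 9) = -73*1/(97*(64/5 + 92)) - 46476/(-4) = -73/((524/5)*97) - 46476*(-¼) = -73/50828/5 + 11619 = -73*5/50828 + 11619 = -365/50828 + 11619 = 590570167/50828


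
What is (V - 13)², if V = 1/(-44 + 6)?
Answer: 245025/1444 ≈ 169.68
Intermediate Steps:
V = -1/38 (V = 1/(-38) = -1/38 ≈ -0.026316)
(V - 13)² = (-1/38 - 13)² = (-495/38)² = 245025/1444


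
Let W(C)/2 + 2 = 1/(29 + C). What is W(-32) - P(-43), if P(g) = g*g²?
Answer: 238507/3 ≈ 79502.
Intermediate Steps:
P(g) = g³
W(C) = -4 + 2/(29 + C)
W(-32) - P(-43) = 2*(-57 - 2*(-32))/(29 - 32) - 1*(-43)³ = 2*(-57 + 64)/(-3) - 1*(-79507) = 2*(-⅓)*7 + 79507 = -14/3 + 79507 = 238507/3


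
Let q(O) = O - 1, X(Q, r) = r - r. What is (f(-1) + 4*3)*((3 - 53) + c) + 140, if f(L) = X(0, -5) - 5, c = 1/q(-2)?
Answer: -637/3 ≈ -212.33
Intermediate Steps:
X(Q, r) = 0
q(O) = -1 + O
c = -⅓ (c = 1/(-1 - 2) = 1/(-3) = -⅓ ≈ -0.33333)
f(L) = -5 (f(L) = 0 - 5 = -5)
(f(-1) + 4*3)*((3 - 53) + c) + 140 = (-5 + 4*3)*((3 - 53) - ⅓) + 140 = (-5 + 12)*(-50 - ⅓) + 140 = 7*(-151/3) + 140 = -1057/3 + 140 = -637/3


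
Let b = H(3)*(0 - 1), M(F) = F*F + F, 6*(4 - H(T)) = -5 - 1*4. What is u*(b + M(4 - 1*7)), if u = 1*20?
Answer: 10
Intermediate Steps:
u = 20
H(T) = 11/2 (H(T) = 4 - (-5 - 1*4)/6 = 4 - (-5 - 4)/6 = 4 - ⅙*(-9) = 4 + 3/2 = 11/2)
M(F) = F + F² (M(F) = F² + F = F + F²)
b = -11/2 (b = 11*(0 - 1)/2 = (11/2)*(-1) = -11/2 ≈ -5.5000)
u*(b + M(4 - 1*7)) = 20*(-11/2 + (4 - 1*7)*(1 + (4 - 1*7))) = 20*(-11/2 + (4 - 7)*(1 + (4 - 7))) = 20*(-11/2 - 3*(1 - 3)) = 20*(-11/2 - 3*(-2)) = 20*(-11/2 + 6) = 20*(½) = 10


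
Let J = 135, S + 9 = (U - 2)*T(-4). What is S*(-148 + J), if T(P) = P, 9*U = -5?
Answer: -143/9 ≈ -15.889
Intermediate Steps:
U = -5/9 (U = (1/9)*(-5) = -5/9 ≈ -0.55556)
S = 11/9 (S = -9 + (-5/9 - 2)*(-4) = -9 - 23/9*(-4) = -9 + 92/9 = 11/9 ≈ 1.2222)
S*(-148 + J) = 11*(-148 + 135)/9 = (11/9)*(-13) = -143/9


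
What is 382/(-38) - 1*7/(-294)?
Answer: -8003/798 ≈ -10.029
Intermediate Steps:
382/(-38) - 1*7/(-294) = 382*(-1/38) - 7*(-1/294) = -191/19 + 1/42 = -8003/798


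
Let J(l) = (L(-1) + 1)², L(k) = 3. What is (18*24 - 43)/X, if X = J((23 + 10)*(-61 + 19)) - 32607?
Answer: -389/32591 ≈ -0.011936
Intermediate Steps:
J(l) = 16 (J(l) = (3 + 1)² = 4² = 16)
X = -32591 (X = 16 - 32607 = -32591)
(18*24 - 43)/X = (18*24 - 43)/(-32591) = (432 - 43)*(-1/32591) = 389*(-1/32591) = -389/32591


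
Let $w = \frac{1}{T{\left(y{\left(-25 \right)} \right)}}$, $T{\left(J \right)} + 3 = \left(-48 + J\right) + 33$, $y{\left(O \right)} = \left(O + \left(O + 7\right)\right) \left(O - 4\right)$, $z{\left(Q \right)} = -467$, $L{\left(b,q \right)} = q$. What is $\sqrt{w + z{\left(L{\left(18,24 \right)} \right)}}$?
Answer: $\frac{i \sqrt{705374718}}{1229} \approx 21.61 i$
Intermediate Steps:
$y{\left(O \right)} = \left(-4 + O\right) \left(7 + 2 O\right)$ ($y{\left(O \right)} = \left(O + \left(7 + O\right)\right) \left(-4 + O\right) = \left(7 + 2 O\right) \left(-4 + O\right) = \left(-4 + O\right) \left(7 + 2 O\right)$)
$T{\left(J \right)} = -18 + J$ ($T{\left(J \right)} = -3 + \left(\left(-48 + J\right) + 33\right) = -3 + \left(-15 + J\right) = -18 + J$)
$w = \frac{1}{1229}$ ($w = \frac{1}{-18 - \left(3 - 1250\right)} = \frac{1}{-18 + \left(-28 + 25 + 2 \cdot 625\right)} = \frac{1}{-18 + \left(-28 + 25 + 1250\right)} = \frac{1}{-18 + 1247} = \frac{1}{1229} \approx 0.00081367$)
$\sqrt{w + z{\left(L{\left(18,24 \right)} \right)}} = \sqrt{\frac{1}{1229} - 467} = \sqrt{- \frac{573942}{1229}} = \frac{i \sqrt{705374718}}{1229}$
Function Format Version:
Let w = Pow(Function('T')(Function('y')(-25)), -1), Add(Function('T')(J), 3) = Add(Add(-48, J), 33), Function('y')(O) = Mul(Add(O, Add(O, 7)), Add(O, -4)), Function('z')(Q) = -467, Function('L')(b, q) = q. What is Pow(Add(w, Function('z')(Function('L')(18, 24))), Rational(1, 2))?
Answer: Mul(Rational(1, 1229), I, Pow(705374718, Rational(1, 2))) ≈ Mul(21.610, I)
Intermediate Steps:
Function('y')(O) = Mul(Add(-4, O), Add(7, Mul(2, O))) (Function('y')(O) = Mul(Add(O, Add(7, O)), Add(-4, O)) = Mul(Add(7, Mul(2, O)), Add(-4, O)) = Mul(Add(-4, O), Add(7, Mul(2, O))))
Function('T')(J) = Add(-18, J) (Function('T')(J) = Add(-3, Add(Add(-48, J), 33)) = Add(-3, Add(-15, J)) = Add(-18, J))
w = Rational(1, 1229) (w = Pow(Add(-18, Add(-28, Mul(-1, -25), Mul(2, Pow(-25, 2)))), -1) = Pow(Add(-18, Add(-28, 25, Mul(2, 625))), -1) = Pow(Add(-18, Add(-28, 25, 1250)), -1) = Pow(Add(-18, 1247), -1) = Pow(1229, -1) = Rational(1, 1229) ≈ 0.00081367)
Pow(Add(w, Function('z')(Function('L')(18, 24))), Rational(1, 2)) = Pow(Add(Rational(1, 1229), -467), Rational(1, 2)) = Pow(Rational(-573942, 1229), Rational(1, 2)) = Mul(Rational(1, 1229), I, Pow(705374718, Rational(1, 2)))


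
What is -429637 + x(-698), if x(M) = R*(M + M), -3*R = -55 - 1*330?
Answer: -1826371/3 ≈ -6.0879e+5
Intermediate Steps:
R = 385/3 (R = -(-55 - 1*330)/3 = -(-55 - 330)/3 = -⅓*(-385) = 385/3 ≈ 128.33)
x(M) = 770*M/3 (x(M) = 385*(M + M)/3 = 385*(2*M)/3 = 770*M/3)
-429637 + x(-698) = -429637 + (770/3)*(-698) = -429637 - 537460/3 = -1826371/3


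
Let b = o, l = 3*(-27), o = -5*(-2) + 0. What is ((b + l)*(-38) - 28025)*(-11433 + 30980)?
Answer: -495066869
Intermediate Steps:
o = 10 (o = 10 + 0 = 10)
l = -81
b = 10
((b + l)*(-38) - 28025)*(-11433 + 30980) = ((10 - 81)*(-38) - 28025)*(-11433 + 30980) = (-71*(-38) - 28025)*19547 = (2698 - 28025)*19547 = -25327*19547 = -495066869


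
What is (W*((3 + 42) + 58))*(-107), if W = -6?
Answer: 66126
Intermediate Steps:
(W*((3 + 42) + 58))*(-107) = -6*((3 + 42) + 58)*(-107) = -6*(45 + 58)*(-107) = -6*103*(-107) = -618*(-107) = 66126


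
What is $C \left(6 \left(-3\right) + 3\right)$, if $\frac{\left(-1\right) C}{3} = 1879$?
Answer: $84555$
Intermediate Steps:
$C = -5637$ ($C = \left(-3\right) 1879 = -5637$)
$C \left(6 \left(-3\right) + 3\right) = - 5637 \left(6 \left(-3\right) + 3\right) = - 5637 \left(-18 + 3\right) = \left(-5637\right) \left(-15\right) = 84555$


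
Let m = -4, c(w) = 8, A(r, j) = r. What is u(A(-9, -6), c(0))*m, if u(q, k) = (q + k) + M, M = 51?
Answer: -200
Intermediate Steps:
u(q, k) = 51 + k + q (u(q, k) = (q + k) + 51 = (k + q) + 51 = 51 + k + q)
u(A(-9, -6), c(0))*m = (51 + 8 - 9)*(-4) = 50*(-4) = -200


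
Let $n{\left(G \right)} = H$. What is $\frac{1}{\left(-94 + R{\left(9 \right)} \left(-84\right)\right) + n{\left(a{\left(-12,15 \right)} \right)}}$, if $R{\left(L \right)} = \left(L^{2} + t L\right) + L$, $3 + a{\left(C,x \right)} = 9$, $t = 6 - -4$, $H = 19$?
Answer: $- \frac{1}{15195} \approx -6.5811 \cdot 10^{-5}$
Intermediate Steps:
$t = 10$ ($t = 6 + 4 = 10$)
$a{\left(C,x \right)} = 6$ ($a{\left(C,x \right)} = -3 + 9 = 6$)
$R{\left(L \right)} = L^{2} + 11 L$ ($R{\left(L \right)} = \left(L^{2} + 10 L\right) + L = L^{2} + 11 L$)
$n{\left(G \right)} = 19$
$\frac{1}{\left(-94 + R{\left(9 \right)} \left(-84\right)\right) + n{\left(a{\left(-12,15 \right)} \right)}} = \frac{1}{\left(-94 + 9 \left(11 + 9\right) \left(-84\right)\right) + 19} = \frac{1}{\left(-94 + 9 \cdot 20 \left(-84\right)\right) + 19} = \frac{1}{\left(-94 + 180 \left(-84\right)\right) + 19} = \frac{1}{\left(-94 - 15120\right) + 19} = \frac{1}{-15214 + 19} = \frac{1}{-15195} = - \frac{1}{15195}$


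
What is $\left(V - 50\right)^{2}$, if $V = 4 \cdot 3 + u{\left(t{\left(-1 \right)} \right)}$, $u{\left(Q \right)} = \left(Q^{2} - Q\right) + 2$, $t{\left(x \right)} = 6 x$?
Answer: $36$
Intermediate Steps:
$u{\left(Q \right)} = 2 + Q^{2} - Q$
$V = 56$ ($V = 4 \cdot 3 + \left(2 + \left(6 \left(-1\right)\right)^{2} - 6 \left(-1\right)\right) = 12 + \left(2 + \left(-6\right)^{2} - -6\right) = 12 + \left(2 + 36 + 6\right) = 12 + 44 = 56$)
$\left(V - 50\right)^{2} = \left(56 - 50\right)^{2} = 6^{2} = 36$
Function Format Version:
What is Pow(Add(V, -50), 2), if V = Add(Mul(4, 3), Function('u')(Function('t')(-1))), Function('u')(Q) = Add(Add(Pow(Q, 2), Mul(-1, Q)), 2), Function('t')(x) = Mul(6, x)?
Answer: 36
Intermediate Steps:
Function('u')(Q) = Add(2, Pow(Q, 2), Mul(-1, Q))
V = 56 (V = Add(Mul(4, 3), Add(2, Pow(Mul(6, -1), 2), Mul(-1, Mul(6, -1)))) = Add(12, Add(2, Pow(-6, 2), Mul(-1, -6))) = Add(12, Add(2, 36, 6)) = Add(12, 44) = 56)
Pow(Add(V, -50), 2) = Pow(Add(56, -50), 2) = Pow(6, 2) = 36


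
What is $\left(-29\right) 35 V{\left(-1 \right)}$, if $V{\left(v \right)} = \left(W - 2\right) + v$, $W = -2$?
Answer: $5075$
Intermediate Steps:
$V{\left(v \right)} = -4 + v$ ($V{\left(v \right)} = \left(-2 - 2\right) + v = -4 + v$)
$\left(-29\right) 35 V{\left(-1 \right)} = \left(-29\right) 35 \left(-4 - 1\right) = \left(-1015\right) \left(-5\right) = 5075$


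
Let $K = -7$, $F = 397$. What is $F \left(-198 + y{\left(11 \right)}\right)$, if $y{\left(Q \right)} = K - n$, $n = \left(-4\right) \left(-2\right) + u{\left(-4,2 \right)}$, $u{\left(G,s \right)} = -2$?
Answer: $-83767$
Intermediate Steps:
$n = 6$ ($n = \left(-4\right) \left(-2\right) - 2 = 8 - 2 = 6$)
$y{\left(Q \right)} = -13$ ($y{\left(Q \right)} = -7 - 6 = -13$)
$F \left(-198 + y{\left(11 \right)}\right) = 397 \left(-198 - 13\right) = 397 \left(-211\right) = -83767$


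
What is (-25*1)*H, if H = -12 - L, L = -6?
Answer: 150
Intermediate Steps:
H = -6 (H = -12 - 1*(-6) = -12 + 6 = -6)
(-25*1)*H = -25*1*(-6) = -25*(-6) = 150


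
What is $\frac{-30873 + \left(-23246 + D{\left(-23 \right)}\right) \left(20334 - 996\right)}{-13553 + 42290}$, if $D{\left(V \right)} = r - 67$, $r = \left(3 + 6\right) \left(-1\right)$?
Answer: $- \frac{150343903}{9579} \approx -15695.0$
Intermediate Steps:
$r = -9$ ($r = 9 \left(-1\right) = -9$)
$D{\left(V \right)} = -76$ ($D{\left(V \right)} = -9 - 67 = -76$)
$\frac{-30873 + \left(-23246 + D{\left(-23 \right)}\right) \left(20334 - 996\right)}{-13553 + 42290} = \frac{-30873 + \left(-23246 - 76\right) \left(20334 - 996\right)}{-13553 + 42290} = \frac{-30873 - 451000836}{28737} = \left(-30873 - 451000836\right) \frac{1}{28737} = \left(-451031709\right) \frac{1}{28737} = - \frac{150343903}{9579}$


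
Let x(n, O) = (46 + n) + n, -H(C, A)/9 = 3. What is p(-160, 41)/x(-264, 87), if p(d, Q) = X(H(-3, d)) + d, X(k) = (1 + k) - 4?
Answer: 95/241 ≈ 0.39419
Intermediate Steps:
H(C, A) = -27 (H(C, A) = -9*3 = -27)
X(k) = -3 + k
p(d, Q) = -30 + d (p(d, Q) = (-3 - 27) + d = -30 + d)
x(n, O) = 46 + 2*n
p(-160, 41)/x(-264, 87) = (-30 - 160)/(46 + 2*(-264)) = -190/(46 - 528) = -190/(-482) = -190*(-1/482) = 95/241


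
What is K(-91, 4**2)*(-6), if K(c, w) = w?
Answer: -96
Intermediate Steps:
K(-91, 4**2)*(-6) = 4**2*(-6) = 16*(-6) = -96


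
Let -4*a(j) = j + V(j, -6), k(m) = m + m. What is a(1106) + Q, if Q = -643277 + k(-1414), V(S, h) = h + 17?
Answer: -2585537/4 ≈ -6.4638e+5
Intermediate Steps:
V(S, h) = 17 + h
k(m) = 2*m
a(j) = -11/4 - j/4 (a(j) = -(j + (17 - 6))/4 = -(j + 11)/4 = -(11 + j)/4 = -11/4 - j/4)
Q = -646105 (Q = -643277 + 2*(-1414) = -643277 - 2828 = -646105)
a(1106) + Q = (-11/4 - ¼*1106) - 646105 = (-11/4 - 553/2) - 646105 = -1117/4 - 646105 = -2585537/4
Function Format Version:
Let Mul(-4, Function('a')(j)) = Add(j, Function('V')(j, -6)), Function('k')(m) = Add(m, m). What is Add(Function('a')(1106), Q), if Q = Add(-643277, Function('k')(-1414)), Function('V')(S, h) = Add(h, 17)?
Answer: Rational(-2585537, 4) ≈ -6.4638e+5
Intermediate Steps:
Function('V')(S, h) = Add(17, h)
Function('k')(m) = Mul(2, m)
Function('a')(j) = Add(Rational(-11, 4), Mul(Rational(-1, 4), j)) (Function('a')(j) = Mul(Rational(-1, 4), Add(j, Add(17, -6))) = Mul(Rational(-1, 4), Add(j, 11)) = Mul(Rational(-1, 4), Add(11, j)) = Add(Rational(-11, 4), Mul(Rational(-1, 4), j)))
Q = -646105 (Q = Add(-643277, Mul(2, -1414)) = Add(-643277, -2828) = -646105)
Add(Function('a')(1106), Q) = Add(Add(Rational(-11, 4), Mul(Rational(-1, 4), 1106)), -646105) = Add(Add(Rational(-11, 4), Rational(-553, 2)), -646105) = Add(Rational(-1117, 4), -646105) = Rational(-2585537, 4)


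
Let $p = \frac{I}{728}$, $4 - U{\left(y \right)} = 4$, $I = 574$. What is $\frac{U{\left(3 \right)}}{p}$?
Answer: $0$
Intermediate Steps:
$U{\left(y \right)} = 0$ ($U{\left(y \right)} = 4 - 4 = 0$)
$p = \frac{41}{52}$ ($p = \frac{574}{728} = 574 \cdot \frac{1}{728} = \frac{41}{52} \approx 0.78846$)
$\frac{U{\left(3 \right)}}{p} = \frac{0}{\frac{41}{52}} = 0 \cdot \frac{52}{41} = 0$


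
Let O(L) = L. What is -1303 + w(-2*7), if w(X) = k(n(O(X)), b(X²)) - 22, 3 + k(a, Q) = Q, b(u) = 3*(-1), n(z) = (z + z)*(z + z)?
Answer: -1331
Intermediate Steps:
n(z) = 4*z² (n(z) = (2*z)*(2*z) = 4*z²)
b(u) = -3
k(a, Q) = -3 + Q
w(X) = -28 (w(X) = (-3 - 3) - 22 = -6 - 22 = -28)
-1303 + w(-2*7) = -1303 - 28 = -1331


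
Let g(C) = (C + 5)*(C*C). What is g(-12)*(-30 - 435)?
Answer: 468720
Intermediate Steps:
g(C) = C²*(5 + C) (g(C) = (5 + C)*C² = C²*(5 + C))
g(-12)*(-30 - 435) = ((-12)²*(5 - 12))*(-30 - 435) = (144*(-7))*(-465) = -1008*(-465) = 468720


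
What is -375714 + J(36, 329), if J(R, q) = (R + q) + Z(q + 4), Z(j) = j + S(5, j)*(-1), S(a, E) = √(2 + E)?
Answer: -375016 - √335 ≈ -3.7503e+5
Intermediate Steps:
Z(j) = j - √(2 + j) (Z(j) = j + √(2 + j)*(-1) = j - √(2 + j))
J(R, q) = 4 + R - √(6 + q) + 2*q (J(R, q) = (R + q) + ((q + 4) - √(2 + (q + 4))) = (R + q) + ((4 + q) - √(2 + (4 + q))) = (R + q) + ((4 + q) - √(6 + q)) = (R + q) + (4 + q - √(6 + q)) = 4 + R - √(6 + q) + 2*q)
-375714 + J(36, 329) = -375714 + (4 + 36 - √(6 + 329) + 2*329) = -375714 + (4 + 36 - √335 + 658) = -375714 + (698 - √335) = -375016 - √335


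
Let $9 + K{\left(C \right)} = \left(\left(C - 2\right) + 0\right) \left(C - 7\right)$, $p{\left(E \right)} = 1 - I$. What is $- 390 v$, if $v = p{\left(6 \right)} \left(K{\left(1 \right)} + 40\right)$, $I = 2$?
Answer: $14430$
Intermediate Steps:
$p{\left(E \right)} = -1$ ($p{\left(E \right)} = 1 - 2 = -1$)
$K{\left(C \right)} = -9 + \left(-7 + C\right) \left(-2 + C\right)$ ($K{\left(C \right)} = -9 + \left(\left(C - 2\right) + 0\right) \left(C - 7\right) = -9 + \left(\left(-2 + C\right) + 0\right) \left(-7 + C\right) = -9 + \left(-2 + C\right) \left(-7 + C\right) = -9 + \left(-7 + C\right) \left(-2 + C\right)$)
$v = -37$ ($v = - (\left(5 + 1^{2} - 9\right) + 40) = - (\left(5 + 1 - 9\right) + 40) = - (-3 + 40) = \left(-1\right) 37 = -37$)
$- 390 v = \left(-390\right) \left(-37\right) = 14430$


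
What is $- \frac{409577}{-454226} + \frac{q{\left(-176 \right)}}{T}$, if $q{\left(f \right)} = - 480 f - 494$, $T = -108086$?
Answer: $\frac{3060457393}{24547735718} \approx 0.12467$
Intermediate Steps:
$q{\left(f \right)} = -494 - 480 f$
$- \frac{409577}{-454226} + \frac{q{\left(-176 \right)}}{T} = - \frac{409577}{-454226} + \frac{-494 - -84480}{-108086} = \left(-409577\right) \left(- \frac{1}{454226}\right) + \left(-494 + 84480\right) \left(- \frac{1}{108086}\right) = \frac{409577}{454226} + 83986 \left(- \frac{1}{108086}\right) = \frac{409577}{454226} - \frac{41993}{54043} = \frac{3060457393}{24547735718}$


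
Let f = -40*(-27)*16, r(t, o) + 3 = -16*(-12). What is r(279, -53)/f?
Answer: 7/640 ≈ 0.010937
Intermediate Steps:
r(t, o) = 189 (r(t, o) = -3 - 16*(-12) = -3 + 192 = 189)
f = 17280 (f = 1080*16 = 17280)
r(279, -53)/f = 189/17280 = 189*(1/17280) = 7/640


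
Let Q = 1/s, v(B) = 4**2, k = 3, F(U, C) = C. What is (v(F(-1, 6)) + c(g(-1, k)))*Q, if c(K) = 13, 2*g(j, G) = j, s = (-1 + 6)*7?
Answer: 29/35 ≈ 0.82857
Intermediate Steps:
s = 35 (s = 5*7 = 35)
g(j, G) = j/2
v(B) = 16
Q = 1/35 ≈ 0.028571
(v(F(-1, 6)) + c(g(-1, k)))*Q = (16 + 13)*(1/35) = 29*(1/35) = 29/35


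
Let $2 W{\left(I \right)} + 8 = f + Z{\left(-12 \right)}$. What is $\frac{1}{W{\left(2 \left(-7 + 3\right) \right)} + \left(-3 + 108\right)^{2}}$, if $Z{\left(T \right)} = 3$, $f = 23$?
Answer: $\frac{1}{11034} \approx 9.0629 \cdot 10^{-5}$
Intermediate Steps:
$W{\left(I \right)} = 9$ ($W{\left(I \right)} = -4 + \frac{23 + 3}{2} = -4 + \frac{1}{2} \cdot 26 = -4 + 13 = 9$)
$\frac{1}{W{\left(2 \left(-7 + 3\right) \right)} + \left(-3 + 108\right)^{2}} = \frac{1}{9 + \left(-3 + 108\right)^{2}} = \frac{1}{9 + 105^{2}} = \frac{1}{9 + 11025} = \frac{1}{11034}$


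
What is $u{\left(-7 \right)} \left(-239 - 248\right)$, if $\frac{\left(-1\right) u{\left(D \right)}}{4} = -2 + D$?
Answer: $-17532$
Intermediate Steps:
$u{\left(D \right)} = 8 - 4 D$ ($u{\left(D \right)} = - 4 \left(-2 + D\right) = 8 - 4 D$)
$u{\left(-7 \right)} \left(-239 - 248\right) = \left(8 - -28\right) \left(-239 - 248\right) = \left(8 + 28\right) \left(-487\right) = 36 \left(-487\right) = -17532$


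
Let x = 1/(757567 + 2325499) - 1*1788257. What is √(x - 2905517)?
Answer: I*√44615711041020940478/3083066 ≈ 2166.5*I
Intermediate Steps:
x = -5513314355961/3083066 (x = 1/3083066 - 1788257 = -5513314355961/3083066 ≈ -1.7883e+6)
√(x - 2905517) = √(-5513314355961/3083066 - 2905517) = √(-14471215031083/3083066) = I*√44615711041020940478/3083066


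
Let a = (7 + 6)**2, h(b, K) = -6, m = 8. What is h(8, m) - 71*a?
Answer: -12005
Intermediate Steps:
a = 169 (a = 13**2 = 169)
h(8, m) - 71*a = -6 - 71*169 = -6 - 11999 = -12005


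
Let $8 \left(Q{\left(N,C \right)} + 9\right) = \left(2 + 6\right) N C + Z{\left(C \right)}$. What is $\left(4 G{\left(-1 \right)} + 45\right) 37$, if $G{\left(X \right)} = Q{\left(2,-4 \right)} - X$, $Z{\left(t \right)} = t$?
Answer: $-777$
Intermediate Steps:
$Q{\left(N,C \right)} = -9 + \frac{C}{8} + C N$ ($Q{\left(N,C \right)} = -9 + \frac{\left(2 + 6\right) N C + C}{8} = -9 + \frac{8 N C + C}{8} = -9 + \frac{8 C N + C}{8} = -9 + \frac{C + 8 C N}{8} = -9 + \left(\frac{C}{8} + C N\right) = -9 + \frac{C}{8} + C N$)
$G{\left(X \right)} = - \frac{35}{2} - X$ ($G{\left(X \right)} = \left(-9 + \frac{1}{8} \left(-4\right) - 8\right) - X = \left(-9 - \frac{1}{2} - 8\right) - X = - \frac{35}{2} - X$)
$\left(4 G{\left(-1 \right)} + 45\right) 37 = \left(4 \left(- \frac{35}{2} - -1\right) + 45\right) 37 = \left(4 \left(- \frac{35}{2} + 1\right) + 45\right) 37 = \left(4 \left(- \frac{33}{2}\right) + 45\right) 37 = \left(-66 + 45\right) 37 = \left(-21\right) 37 = -777$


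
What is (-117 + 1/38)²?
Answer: 19758025/1444 ≈ 13683.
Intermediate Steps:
(-117 + 1/38)² = (-4445/38)² = 19758025/1444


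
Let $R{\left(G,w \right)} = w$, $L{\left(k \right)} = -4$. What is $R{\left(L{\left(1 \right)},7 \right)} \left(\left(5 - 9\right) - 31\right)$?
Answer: $-245$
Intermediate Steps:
$R{\left(L{\left(1 \right)},7 \right)} \left(\left(5 - 9\right) - 31\right) = 7 \left(\left(5 - 9\right) - 31\right) = 7 \left(-4 - 31\right) = 7 \left(-35\right) = -245$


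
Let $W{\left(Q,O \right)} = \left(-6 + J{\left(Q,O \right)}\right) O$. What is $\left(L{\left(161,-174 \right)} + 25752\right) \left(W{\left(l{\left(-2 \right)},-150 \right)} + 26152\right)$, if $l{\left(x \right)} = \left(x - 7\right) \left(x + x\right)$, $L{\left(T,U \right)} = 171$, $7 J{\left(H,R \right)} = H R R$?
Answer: $- \frac{3144735617028}{7} \approx -4.4925 \cdot 10^{11}$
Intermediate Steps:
$J{\left(H,R \right)} = \frac{H R^{2}}{7}$ ($J{\left(H,R \right)} = \frac{H R R}{7} = \frac{H R^{2}}{7}$)
$l{\left(x \right)} = 2 x \left(-7 + x\right)$ ($l{\left(x \right)} = \left(-7 + x\right) 2 x = 2 x \left(-7 + x\right)$)
$W{\left(Q,O \right)} = O \left(-6 + \frac{Q O^{2}}{7}\right)$ ($W{\left(Q,O \right)} = \left(-6 + \frac{Q O^{2}}{7}\right) O = O \left(-6 + \frac{Q O^{2}}{7}\right)$)
$\left(L{\left(161,-174 \right)} + 25752\right) \left(W{\left(l{\left(-2 \right)},-150 \right)} + 26152\right) = \left(171 + 25752\right) \left(\frac{1}{7} \left(-150\right) \left(-42 + 2 \left(-2\right) \left(-7 - 2\right) \left(-150\right)^{2}\right) + 26152\right) = 25923 \left(\frac{1}{7} \left(-150\right) \left(-42 + 2 \left(-2\right) \left(-9\right) 22500\right) + 26152\right) = 25923 \left(\frac{1}{7} \left(-150\right) \left(-42 + 36 \cdot 22500\right) + 26152\right) = 25923 \left(\frac{1}{7} \left(-150\right) \left(-42 + 810000\right) + 26152\right) = 25923 \left(\frac{1}{7} \left(-150\right) 809958 + 26152\right) = 25923 \left(- \frac{121493700}{7} + 26152\right) = 25923 \left(- \frac{121310636}{7}\right) = - \frac{3144735617028}{7}$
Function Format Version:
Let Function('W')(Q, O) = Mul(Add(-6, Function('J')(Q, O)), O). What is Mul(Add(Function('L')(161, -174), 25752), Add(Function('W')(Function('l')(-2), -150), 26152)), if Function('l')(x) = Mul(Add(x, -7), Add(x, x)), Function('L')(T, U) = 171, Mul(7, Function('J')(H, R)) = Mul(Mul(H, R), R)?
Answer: Rational(-3144735617028, 7) ≈ -4.4925e+11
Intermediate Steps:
Function('J')(H, R) = Mul(Rational(1, 7), H, Pow(R, 2)) (Function('J')(H, R) = Mul(Rational(1, 7), Mul(Mul(H, R), R)) = Mul(Rational(1, 7), Mul(H, Pow(R, 2))) = Mul(Rational(1, 7), H, Pow(R, 2)))
Function('l')(x) = Mul(2, x, Add(-7, x)) (Function('l')(x) = Mul(Add(-7, x), Mul(2, x)) = Mul(2, x, Add(-7, x)))
Function('W')(Q, O) = Mul(O, Add(-6, Mul(Rational(1, 7), Q, Pow(O, 2)))) (Function('W')(Q, O) = Mul(Add(-6, Mul(Rational(1, 7), Q, Pow(O, 2))), O) = Mul(O, Add(-6, Mul(Rational(1, 7), Q, Pow(O, 2)))))
Mul(Add(Function('L')(161, -174), 25752), Add(Function('W')(Function('l')(-2), -150), 26152)) = Mul(Add(171, 25752), Add(Mul(Rational(1, 7), -150, Add(-42, Mul(Mul(2, -2, Add(-7, -2)), Pow(-150, 2)))), 26152)) = Mul(25923, Add(Mul(Rational(1, 7), -150, Add(-42, Mul(Mul(2, -2, -9), 22500))), 26152)) = Mul(25923, Add(Mul(Rational(1, 7), -150, Add(-42, Mul(36, 22500))), 26152)) = Mul(25923, Add(Mul(Rational(1, 7), -150, Add(-42, 810000)), 26152)) = Mul(25923, Add(Mul(Rational(1, 7), -150, 809958), 26152)) = Mul(25923, Add(Rational(-121493700, 7), 26152)) = Mul(25923, Rational(-121310636, 7)) = Rational(-3144735617028, 7)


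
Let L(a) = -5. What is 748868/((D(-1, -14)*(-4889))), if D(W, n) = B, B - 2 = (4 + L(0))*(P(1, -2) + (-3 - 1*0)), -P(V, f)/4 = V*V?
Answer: -748868/44001 ≈ -17.019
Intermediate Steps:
P(V, f) = -4*V² (P(V, f) = -4*V*V = -4*V²)
B = 9 (B = 2 + (4 - 5)*(-4*1² + (-3 - 1*0)) = 2 - (-4*1 + (-3 + 0)) = 2 - (-4 - 3) = 2 - 1*(-7) = 2 + 7 = 9)
D(W, n) = 9
748868/((D(-1, -14)*(-4889))) = 748868/((9*(-4889))) = 748868/(-44001) = 748868*(-1/44001) = -748868/44001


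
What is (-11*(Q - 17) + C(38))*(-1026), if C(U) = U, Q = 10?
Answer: -117990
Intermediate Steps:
(-11*(Q - 17) + C(38))*(-1026) = (-11*(10 - 17) + 38)*(-1026) = (-11*(-7) + 38)*(-1026) = (77 + 38)*(-1026) = 115*(-1026) = -117990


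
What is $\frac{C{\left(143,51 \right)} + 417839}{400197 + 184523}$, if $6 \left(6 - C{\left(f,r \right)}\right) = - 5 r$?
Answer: $\frac{167155}{233888} \approx 0.71468$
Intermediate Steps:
$C{\left(f,r \right)} = 6 + \frac{5 r}{6}$ ($C{\left(f,r \right)} = 6 - \frac{\left(-5\right) r}{6} = 6 + \frac{5 r}{6}$)
$\frac{C{\left(143,51 \right)} + 417839}{400197 + 184523} = \frac{\left(6 + \frac{5}{6} \cdot 51\right) + 417839}{400197 + 184523} = \frac{\left(6 + \frac{85}{2}\right) + 417839}{584720} = \left(\frac{97}{2} + 417839\right) \frac{1}{584720} = \frac{835775}{2} \cdot \frac{1}{584720} = \frac{167155}{233888}$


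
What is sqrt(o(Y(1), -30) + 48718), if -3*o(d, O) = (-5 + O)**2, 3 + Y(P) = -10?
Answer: sqrt(434787)/3 ≈ 219.79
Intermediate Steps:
Y(P) = -13 (Y(P) = -3 - 10 = -13)
o(d, O) = -(-5 + O)**2/3
sqrt(o(Y(1), -30) + 48718) = sqrt(-(-5 - 30)**2/3 + 48718) = sqrt(-1/3*(-35)**2 + 48718) = sqrt(-1/3*1225 + 48718) = sqrt(-1225/3 + 48718) = sqrt(144929/3) = sqrt(434787)/3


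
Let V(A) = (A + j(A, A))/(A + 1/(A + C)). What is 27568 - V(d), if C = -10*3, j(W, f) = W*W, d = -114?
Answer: 454438864/16417 ≈ 27681.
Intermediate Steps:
j(W, f) = W²
C = -30
V(A) = (A + A²)/(A + 1/(-30 + A)) (V(A) = (A + A²)/(A + 1/(A - 30)) = (A + A²)/(A + 1/(-30 + A)))
27568 - V(d) = 27568 - (-114)*(-30 + (-114)² - 29*(-114))/(1 + (-114)² - 30*(-114)) = 27568 - (-114)*(-30 + 12996 + 3306)/(1 + 12996 + 3420) = 27568 - (-114)*16272/16417 = 27568 - 1*(-1855008/16417) = 27568 + 1855008/16417 = 454438864/16417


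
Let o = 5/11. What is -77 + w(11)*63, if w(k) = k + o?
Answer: 7091/11 ≈ 644.64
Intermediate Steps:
o = 5/11 (o = 5*(1/11) = 5/11 ≈ 0.45455)
w(k) = 5/11 + k (w(k) = k + 5/11 = 5/11 + k)
-77 + w(11)*63 = -77 + (5/11 + 11)*63 = -77 + (126/11)*63 = -77 + 7938/11 = 7091/11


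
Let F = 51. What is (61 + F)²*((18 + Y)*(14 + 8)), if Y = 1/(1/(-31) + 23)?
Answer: 443170112/89 ≈ 4.9794e+6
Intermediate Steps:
Y = 31/712 (Y = 1/(-1/31 + 23) = 1/(712/31) = 31/712 ≈ 0.043539)
(61 + F)²*((18 + Y)*(14 + 8)) = (61 + 51)²*((18 + 31/712)*(14 + 8)) = 112²*((12847/712)*22) = 12544*(141317/356) = 443170112/89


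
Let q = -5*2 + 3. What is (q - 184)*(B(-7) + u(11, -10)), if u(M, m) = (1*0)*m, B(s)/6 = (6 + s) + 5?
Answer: -4584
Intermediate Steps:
B(s) = 66 + 6*s (B(s) = 6*((6 + s) + 5) = 6*(11 + s) = 66 + 6*s)
u(M, m) = 0 (u(M, m) = 0*m = 0)
q = -7 (q = -10 + 3 = -7)
(q - 184)*(B(-7) + u(11, -10)) = (-7 - 184)*((66 + 6*(-7)) + 0) = -191*((66 - 42) + 0) = -191*(24 + 0) = -191*24 = -4584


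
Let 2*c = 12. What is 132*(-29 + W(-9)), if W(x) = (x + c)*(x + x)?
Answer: 3300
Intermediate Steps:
c = 6 (c = (½)*12 = 6)
W(x) = 2*x*(6 + x) (W(x) = (x + 6)*(x + x) = (6 + x)*(2*x) = 2*x*(6 + x))
132*(-29 + W(-9)) = 132*(-29 + 2*(-9)*(6 - 9)) = 132*(-29 + 2*(-9)*(-3)) = 132*(-29 + 54) = 132*25 = 3300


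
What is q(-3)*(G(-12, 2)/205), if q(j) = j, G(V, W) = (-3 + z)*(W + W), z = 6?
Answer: -36/205 ≈ -0.17561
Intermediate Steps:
G(V, W) = 6*W (G(V, W) = (-3 + 6)*(W + W) = 3*(2*W) = 6*W)
q(-3)*(G(-12, 2)/205) = -3*6*2/205 = -36/205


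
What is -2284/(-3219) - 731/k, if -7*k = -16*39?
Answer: -1671823/223184 ≈ -7.4908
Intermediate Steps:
k = 624/7 (k = -(-16)*39/7 = -⅐*(-624) = 624/7 ≈ 89.143)
-2284/(-3219) - 731/k = -2284/(-3219) - 731/624/7 = -2284*(-1/3219) - 731*7/624 = 2284/3219 - 5117/624 = -1671823/223184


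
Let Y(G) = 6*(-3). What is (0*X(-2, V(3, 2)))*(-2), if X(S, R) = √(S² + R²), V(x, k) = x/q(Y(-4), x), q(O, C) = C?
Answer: 0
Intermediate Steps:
Y(G) = -18
V(x, k) = 1 (V(x, k) = x/x = 1)
X(S, R) = √(R² + S²)
(0*X(-2, V(3, 2)))*(-2) = (0*√(1² + (-2)²))*(-2) = (0*√(1 + 4))*(-2) = (0*√5)*(-2) = 0*(-2) = 0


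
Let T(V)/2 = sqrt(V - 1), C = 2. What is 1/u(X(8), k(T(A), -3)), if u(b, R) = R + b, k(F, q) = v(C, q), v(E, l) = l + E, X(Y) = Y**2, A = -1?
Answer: 1/63 ≈ 0.015873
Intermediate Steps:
v(E, l) = E + l
T(V) = 2*sqrt(-1 + V) (T(V) = 2*sqrt(V - 1) = 2*sqrt(-1 + V))
k(F, q) = 2 + q
1/u(X(8), k(T(A), -3)) = 1/((2 - 3) + 8**2) = 1/(-1 + 64) = 1/63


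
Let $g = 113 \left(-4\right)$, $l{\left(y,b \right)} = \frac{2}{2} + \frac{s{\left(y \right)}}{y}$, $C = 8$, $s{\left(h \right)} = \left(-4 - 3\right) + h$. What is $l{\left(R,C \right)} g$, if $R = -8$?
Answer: $- \frac{2599}{2} \approx -1299.5$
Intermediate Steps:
$s{\left(h \right)} = -7 + h$
$l{\left(y,b \right)} = 1 + \frac{-7 + y}{y}$ ($l{\left(y,b \right)} = \frac{2}{2} + \frac{-7 + y}{y} = 2 \cdot \frac{1}{2} + \frac{-7 + y}{y} = 1 + \frac{-7 + y}{y}$)
$g = -452$
$l{\left(R,C \right)} g = \left(2 - \frac{7}{-8}\right) \left(-452\right) = \left(2 - - \frac{7}{8}\right) \left(-452\right) = \left(2 + \frac{7}{8}\right) \left(-452\right) = \frac{23}{8} \left(-452\right) = - \frac{2599}{2}$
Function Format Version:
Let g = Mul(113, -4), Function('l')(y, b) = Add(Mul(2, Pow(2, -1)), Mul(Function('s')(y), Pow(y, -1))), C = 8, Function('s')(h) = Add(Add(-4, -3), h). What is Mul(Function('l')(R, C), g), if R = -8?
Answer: Rational(-2599, 2) ≈ -1299.5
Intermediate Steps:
Function('s')(h) = Add(-7, h)
Function('l')(y, b) = Add(1, Mul(Pow(y, -1), Add(-7, y))) (Function('l')(y, b) = Add(Mul(2, Pow(2, -1)), Mul(Add(-7, y), Pow(y, -1))) = Add(Mul(2, Rational(1, 2)), Mul(Pow(y, -1), Add(-7, y))) = Add(1, Mul(Pow(y, -1), Add(-7, y))))
g = -452
Mul(Function('l')(R, C), g) = Mul(Add(2, Mul(-7, Pow(-8, -1))), -452) = Mul(Add(2, Mul(-7, Rational(-1, 8))), -452) = Mul(Add(2, Rational(7, 8)), -452) = Mul(Rational(23, 8), -452) = Rational(-2599, 2)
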